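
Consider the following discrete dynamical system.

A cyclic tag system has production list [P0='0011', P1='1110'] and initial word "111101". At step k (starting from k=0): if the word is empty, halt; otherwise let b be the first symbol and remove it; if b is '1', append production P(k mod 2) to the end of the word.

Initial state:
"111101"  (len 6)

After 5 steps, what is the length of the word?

17

0) "111101"  (len 6)
1) "111010011"  (len 9)
2) "110100111110"  (len 12)
3) "101001111100011"  (len 15)
4) "010011111000111110"  (len 18)
5) "10011111000111110"  (len 17)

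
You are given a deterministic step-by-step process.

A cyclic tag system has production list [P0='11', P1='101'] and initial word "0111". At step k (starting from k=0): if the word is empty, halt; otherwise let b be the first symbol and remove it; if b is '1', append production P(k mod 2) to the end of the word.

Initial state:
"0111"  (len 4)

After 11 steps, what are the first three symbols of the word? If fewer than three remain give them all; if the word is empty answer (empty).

[0] "0111"  (len 4)
[1] "111"  (len 3)
[2] "11101"  (len 5)
[3] "110111"  (len 6)
[4] "10111101"  (len 8)
[5] "011110111"  (len 9)
[6] "11110111"  (len 8)
[7] "111011111"  (len 9)
[8] "11011111101"  (len 11)
[9] "101111110111"  (len 12)
[10] "01111110111101"  (len 14)
[11] "1111110111101"  (len 13)

111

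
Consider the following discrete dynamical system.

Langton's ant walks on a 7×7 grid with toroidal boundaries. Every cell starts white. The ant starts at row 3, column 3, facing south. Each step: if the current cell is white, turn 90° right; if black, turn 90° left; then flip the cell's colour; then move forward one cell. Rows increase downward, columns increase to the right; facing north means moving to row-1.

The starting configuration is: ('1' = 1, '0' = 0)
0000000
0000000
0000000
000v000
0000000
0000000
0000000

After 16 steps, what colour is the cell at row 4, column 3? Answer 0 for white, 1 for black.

t=0: 0000000
0000000
0000000
000v000
0000000
0000000
0000000
t=1: 0000000
0000000
0000000
00<1000
0000000
0000000
0000000
t=2: 0000000
0000000
00^0000
0011000
0000000
0000000
0000000
t=3: 0000000
0000000
001>000
0011000
0000000
0000000
0000000
t=4: 0000000
0000000
0011000
001v000
0000000
0000000
0000000
t=5: 0000000
0000000
0011000
0010>00
0000000
0000000
0000000
t=6: 0000000
0000000
0011000
0010100
0000v00
0000000
0000000
t=7: 0000000
0000000
0011000
0010100
000<100
0000000
0000000
t=8: 0000000
0000000
0011000
001^100
0001100
0000000
0000000
t=9: 0000000
0000000
0011000
0011>00
0001100
0000000
0000000
t=10: 0000000
0000000
0011^00
0011000
0001100
0000000
0000000
t=11: 0000000
0000000
00111>0
0011000
0001100
0000000
0000000
t=12: 0000000
0000000
0011110
00110v0
0001100
0000000
0000000
t=13: 0000000
0000000
0011110
0011<10
0001100
0000000
0000000
t=14: 0000000
0000000
0011^10
0011110
0001100
0000000
0000000
t=15: 0000000
0000000
001<010
0011110
0001100
0000000
0000000
t=16: 0000000
0000000
0010010
001v110
0001100
0000000
0000000

1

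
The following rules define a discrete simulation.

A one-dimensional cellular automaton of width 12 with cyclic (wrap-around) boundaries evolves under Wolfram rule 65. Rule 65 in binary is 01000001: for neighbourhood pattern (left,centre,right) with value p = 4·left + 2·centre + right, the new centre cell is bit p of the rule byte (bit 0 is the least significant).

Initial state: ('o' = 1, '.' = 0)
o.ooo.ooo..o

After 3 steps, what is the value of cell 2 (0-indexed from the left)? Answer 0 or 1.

0

gen 0: o.ooo.ooo..o
gen 1: o...o...o...
gen 2: ..o...o...o.
gen 3: o...o...o...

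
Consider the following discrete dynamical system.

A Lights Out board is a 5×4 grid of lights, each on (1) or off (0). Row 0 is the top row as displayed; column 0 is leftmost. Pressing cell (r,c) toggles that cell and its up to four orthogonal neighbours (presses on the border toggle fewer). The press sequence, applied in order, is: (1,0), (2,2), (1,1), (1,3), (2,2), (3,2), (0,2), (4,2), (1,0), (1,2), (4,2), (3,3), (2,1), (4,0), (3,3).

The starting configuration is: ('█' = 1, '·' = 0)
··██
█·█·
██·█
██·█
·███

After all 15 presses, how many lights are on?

0) ··██
█·█·
██·█
██·█
·███
1) █·██
·██·
·█·█
██·█
·███
2) █·██
·█··
··█·
████
·███
3) ████
█·█·
·██·
████
·███
4) ███·
█··█
·███
████
·███
5) ███·
█·██
····
██·█
·███
6) ███·
█·██
··█·
█·█·
·█·█
7) █··█
█··█
··█·
█·█·
·█·█
8) █··█
█··█
··█·
█···
··█·
9) ···█
·█·█
█·█·
█···
··█·
10) ··██
··█·
█···
█···
··█·
11) ··██
··█·
█···
█·█·
·█·█
12) ··██
··█·
█··█
█··█
·█··
13) ··██
·██·
·███
██·█
·█··
14) ··██
·██·
·███
·█·█
█···
15) ··██
·██·
·██·
·██·
█··█

10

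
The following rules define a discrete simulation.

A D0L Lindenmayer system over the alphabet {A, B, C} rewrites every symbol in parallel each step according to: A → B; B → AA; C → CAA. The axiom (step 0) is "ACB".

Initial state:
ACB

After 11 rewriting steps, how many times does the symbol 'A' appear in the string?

[0] ACB
[1] BCAAAA
[2] AACAABBBB
[3] BBCAABBAAAAAAAA
[4] AAAACAABBAAAABBBBBBBB
[5] BBBBCAABBAAAABBBBAAAAAAAAAAAAAAAA
[6] AAAAAAAACAABBAAAABBBBAAAAAAAABBBBBBBBBBBBBBBB
[7] BBBBBBBBCAABBAAAABBBBAAAAAAAABBBBBBBBAAAAAAAAAAAAAAAAAAAAAAAAAAAAAAAA
[8] AAAAAAAAAAAAAAAACAABBAAAABBBBAAAAAAAABBBBBBBBAAAAAAAAAAAAAAAABBBBBBBBBBBBBBBBBBBBBBBBBBBBBBBB
[9] BBBBBBBBBBBBBBBBCAABBAAAABBBBAAAAAAAABBBBBBBBAAAAAAAAAAAAA…AAAAAAAAAAAAAAAAAAAAAAAAAAAAAAAAAAAAAAAAAAAAAAAAAAAAAAAAAA  (len 141)
[10] AAAAAAAAAAAAAAAAAAAAAAAAAAAAAAAACAABBAAAABBBBAAAAAAAABBBBB…BBBBBBBBBBBBBBBBBBBBBBBBBBBBBBBBBBBBBBBBBBBBBBBBBBBBBBBBBB  (len 189)
[11] BBBBBBBBBBBBBBBBBBBBBBBBBBBBBBBBCAABBAAAABBBBAAAAAAAABBBBB…AAAAAAAAAAAAAAAAAAAAAAAAAAAAAAAAAAAAAAAAAAAAAAAAAAAAAAAAAA  (len 285)

190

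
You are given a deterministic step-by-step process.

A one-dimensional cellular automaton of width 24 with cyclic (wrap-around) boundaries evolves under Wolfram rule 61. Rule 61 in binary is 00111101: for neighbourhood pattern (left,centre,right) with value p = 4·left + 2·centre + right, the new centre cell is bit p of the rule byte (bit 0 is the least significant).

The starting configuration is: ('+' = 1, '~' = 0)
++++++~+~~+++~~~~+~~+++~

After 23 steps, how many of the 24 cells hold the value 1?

gen 0: ++++++~+~~+++~~~~+~~+++~
gen 1: +~~~~~+++~+~~+++~++~+~~+
gen 2: ~++++~+~~+++~+~~++~+++~+
gen 3: ++~~~+++~+~~+++~+~++~~++
gen 4: ~~++~+~~+++~+~~++++~+~+~
gen 5: +~+~+++~+~~+++~+~~~+++++
gen 6: ~++++~~+++~+~~++++~+~~~~
gen 7: ~+~~~+~+~~+++~+~~~++++++
gen 8: ++++~++++~+~~++++~+~~~~~
gen 9: +~~~++~~~+++~+~~~++++++~
gen 10: +++~+~++~+~~++++~+~~~~~+
gen 11: ~~~++++~+++~+~~~++++++~+
gen 12: ++~+~~~++~~++++~+~~~~~++
gen 13: ~~++++~+~+~+~~~++++++~+~
gen 14: +~+~~~++++++++~+~~~~~+++
gen 15: ~++++~+~~~~~~~++++++~+~~
gen 16: ~+~~~++++++++~+~~~~~++++
gen 17: ++++~+~~~~~~~++++++~+~~~
gen 18: +~~~++++++++~+~~~~~++++~
gen 19: +++~+~~~~~~~++++++~+~~~+
gen 20: ~~~++++++++~+~~~~~++++~+
gen 21: ++~+~~~~~~~++++++~+~~~++
gen 22: ~~++++++++~+~~~~~++++~+~
gen 23: +~+~~~~~~~++++++~+~~~+++

12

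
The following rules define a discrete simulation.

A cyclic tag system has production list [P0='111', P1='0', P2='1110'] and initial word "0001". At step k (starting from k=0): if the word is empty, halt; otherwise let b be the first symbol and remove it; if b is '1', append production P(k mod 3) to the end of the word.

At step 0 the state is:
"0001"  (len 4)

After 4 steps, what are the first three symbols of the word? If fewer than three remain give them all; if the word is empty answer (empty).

111

t=0: "0001"  (len 4)
t=1: "001"  (len 3)
t=2: "01"  (len 2)
t=3: "1"  (len 1)
t=4: "111"  (len 3)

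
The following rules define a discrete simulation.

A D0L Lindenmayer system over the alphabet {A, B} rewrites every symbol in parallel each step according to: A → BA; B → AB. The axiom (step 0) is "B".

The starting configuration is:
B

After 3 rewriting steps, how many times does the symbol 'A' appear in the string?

k=0  B
k=1  AB
k=2  BAAB
k=3  ABBABAAB

4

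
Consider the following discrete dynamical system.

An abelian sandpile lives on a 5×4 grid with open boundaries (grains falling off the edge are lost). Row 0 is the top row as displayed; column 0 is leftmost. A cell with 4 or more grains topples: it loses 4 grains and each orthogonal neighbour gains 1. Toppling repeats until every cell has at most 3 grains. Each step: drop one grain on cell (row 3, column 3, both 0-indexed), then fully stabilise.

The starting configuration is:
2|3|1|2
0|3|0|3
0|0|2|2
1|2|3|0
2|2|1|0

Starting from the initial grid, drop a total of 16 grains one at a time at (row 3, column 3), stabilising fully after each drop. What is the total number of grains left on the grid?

33

k=0  2|3|1|2
0|3|0|3
0|0|2|2
1|2|3|0
2|2|1|0
k=1  2|3|1|2
0|3|0|3
0|0|2|2
1|2|3|1
2|2|1|0
k=2  2|3|1|2
0|3|0|3
0|0|2|2
1|2|3|2
2|2|1|0
k=3  2|3|1|2
0|3|0|3
0|0|2|2
1|2|3|3
2|2|1|0
k=4  2|3|1|2
0|3|0|3
0|0|3|3
1|3|0|1
2|2|2|1
k=5  2|3|1|2
0|3|0|3
0|0|3|3
1|3|0|2
2|2|2|1
k=6  2|3|1|2
0|3|0|3
0|0|3|3
1|3|0|3
2|2|2|1
k=7  2|3|1|3
0|3|2|0
0|1|0|2
1|3|2|1
2|2|2|2
k=8  2|3|1|3
0|3|2|0
0|1|0|2
1|3|2|2
2|2|2|2
k=9  2|3|1|3
0|3|2|0
0|1|0|2
1|3|2|3
2|2|2|2
k=10  2|3|1|3
0|3|2|0
0|1|0|3
1|3|3|0
2|2|2|3
k=11  2|3|1|3
0|3|2|0
0|1|0|3
1|3|3|1
2|2|2|3
k=12  2|3|1|3
0|3|2|0
0|1|0|3
1|3|3|2
2|2|2|3
k=13  2|3|1|3
0|3|2|0
0|1|0|3
1|3|3|3
2|2|2|3
k=14  2|3|1|3
0|3|2|1
0|2|2|0
2|1|2|3
3|0|1|1
k=15  2|3|1|3
0|3|2|1
0|2|2|1
2|1|3|0
3|0|1|2
k=16  2|3|1|3
0|3|2|1
0|2|2|1
2|1|3|1
3|0|1|2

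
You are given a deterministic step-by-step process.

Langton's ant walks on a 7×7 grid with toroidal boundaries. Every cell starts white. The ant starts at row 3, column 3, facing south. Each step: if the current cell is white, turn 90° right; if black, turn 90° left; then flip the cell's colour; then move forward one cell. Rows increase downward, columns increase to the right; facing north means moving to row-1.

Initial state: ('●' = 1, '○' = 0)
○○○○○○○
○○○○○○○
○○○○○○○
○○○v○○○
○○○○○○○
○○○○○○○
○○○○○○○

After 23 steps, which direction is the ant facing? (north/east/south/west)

t=0: ○○○○○○○
○○○○○○○
○○○○○○○
○○○v○○○
○○○○○○○
○○○○○○○
○○○○○○○
t=1: ○○○○○○○
○○○○○○○
○○○○○○○
○○<●○○○
○○○○○○○
○○○○○○○
○○○○○○○
t=2: ○○○○○○○
○○○○○○○
○○^○○○○
○○●●○○○
○○○○○○○
○○○○○○○
○○○○○○○
t=3: ○○○○○○○
○○○○○○○
○○●>○○○
○○●●○○○
○○○○○○○
○○○○○○○
○○○○○○○
t=4: ○○○○○○○
○○○○○○○
○○●●○○○
○○●v○○○
○○○○○○○
○○○○○○○
○○○○○○○
t=5: ○○○○○○○
○○○○○○○
○○●●○○○
○○●○>○○
○○○○○○○
○○○○○○○
○○○○○○○
t=6: ○○○○○○○
○○○○○○○
○○●●○○○
○○●○●○○
○○○○v○○
○○○○○○○
○○○○○○○
t=7: ○○○○○○○
○○○○○○○
○○●●○○○
○○●○●○○
○○○<●○○
○○○○○○○
○○○○○○○
t=8: ○○○○○○○
○○○○○○○
○○●●○○○
○○●^●○○
○○○●●○○
○○○○○○○
○○○○○○○
t=9: ○○○○○○○
○○○○○○○
○○●●○○○
○○●●>○○
○○○●●○○
○○○○○○○
○○○○○○○
t=10: ○○○○○○○
○○○○○○○
○○●●^○○
○○●●○○○
○○○●●○○
○○○○○○○
○○○○○○○
t=11: ○○○○○○○
○○○○○○○
○○●●●>○
○○●●○○○
○○○●●○○
○○○○○○○
○○○○○○○
t=12: ○○○○○○○
○○○○○○○
○○●●●●○
○○●●○v○
○○○●●○○
○○○○○○○
○○○○○○○
t=13: ○○○○○○○
○○○○○○○
○○●●●●○
○○●●<●○
○○○●●○○
○○○○○○○
○○○○○○○
t=14: ○○○○○○○
○○○○○○○
○○●●^●○
○○●●●●○
○○○●●○○
○○○○○○○
○○○○○○○
t=15: ○○○○○○○
○○○○○○○
○○●<○●○
○○●●●●○
○○○●●○○
○○○○○○○
○○○○○○○
t=16: ○○○○○○○
○○○○○○○
○○●○○●○
○○●v●●○
○○○●●○○
○○○○○○○
○○○○○○○
t=17: ○○○○○○○
○○○○○○○
○○●○○●○
○○●○>●○
○○○●●○○
○○○○○○○
○○○○○○○
t=18: ○○○○○○○
○○○○○○○
○○●○^●○
○○●○○●○
○○○●●○○
○○○○○○○
○○○○○○○
t=19: ○○○○○○○
○○○○○○○
○○●○●>○
○○●○○●○
○○○●●○○
○○○○○○○
○○○○○○○
t=20: ○○○○○○○
○○○○○^○
○○●○●○○
○○●○○●○
○○○●●○○
○○○○○○○
○○○○○○○
t=21: ○○○○○○○
○○○○○●>
○○●○●○○
○○●○○●○
○○○●●○○
○○○○○○○
○○○○○○○
t=22: ○○○○○○○
○○○○○●●
○○●○●○v
○○●○○●○
○○○●●○○
○○○○○○○
○○○○○○○
t=23: ○○○○○○○
○○○○○●●
○○●○●<●
○○●○○●○
○○○●●○○
○○○○○○○
○○○○○○○

west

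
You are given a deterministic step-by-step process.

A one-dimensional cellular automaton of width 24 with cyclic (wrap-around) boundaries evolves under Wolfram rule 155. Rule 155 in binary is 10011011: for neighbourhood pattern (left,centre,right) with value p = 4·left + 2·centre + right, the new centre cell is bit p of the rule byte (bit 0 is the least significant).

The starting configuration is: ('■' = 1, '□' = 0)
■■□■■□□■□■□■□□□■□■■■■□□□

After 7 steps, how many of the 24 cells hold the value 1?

16

0) ■■□■■□□■□■□■□□□■□■■■■□□□
1) ■□□■□■■□□□□□■■■□□■■■□■■■
2) □■■□□■□■■■■■■■□■■■■□□■■■
3) □■□■■□□■■■■■■□□■■■□■■■■□
4) ■□□■□■■■■■■■□■■■■□□■■■□■
5) □■■□□■■■■■■□□■■■□■■■■□□■
6) □■□■■■■■■■□■■■■□□■■■□■■□
7) ■□□■■■■■■□□■■■□■■■■□□■□■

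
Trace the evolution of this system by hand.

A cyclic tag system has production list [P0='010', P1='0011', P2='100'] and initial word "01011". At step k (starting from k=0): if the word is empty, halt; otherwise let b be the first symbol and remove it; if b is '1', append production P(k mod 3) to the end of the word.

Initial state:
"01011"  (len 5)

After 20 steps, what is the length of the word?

[0] "01011"  (len 5)
[1] "1011"  (len 4)
[2] "0110011"  (len 7)
[3] "110011"  (len 6)
[4] "10011010"  (len 8)
[5] "00110100011"  (len 11)
[6] "0110100011"  (len 10)
[7] "110100011"  (len 9)
[8] "101000110011"  (len 12)
[9] "01000110011100"  (len 14)
[10] "1000110011100"  (len 13)
[11] "0001100111000011"  (len 16)
[12] "001100111000011"  (len 15)
[13] "01100111000011"  (len 14)
[14] "1100111000011"  (len 13)
[15] "100111000011100"  (len 15)
[16] "00111000011100010"  (len 17)
[17] "0111000011100010"  (len 16)
[18] "111000011100010"  (len 15)
[19] "11000011100010010"  (len 17)
[20] "10000111000100100011"  (len 20)

20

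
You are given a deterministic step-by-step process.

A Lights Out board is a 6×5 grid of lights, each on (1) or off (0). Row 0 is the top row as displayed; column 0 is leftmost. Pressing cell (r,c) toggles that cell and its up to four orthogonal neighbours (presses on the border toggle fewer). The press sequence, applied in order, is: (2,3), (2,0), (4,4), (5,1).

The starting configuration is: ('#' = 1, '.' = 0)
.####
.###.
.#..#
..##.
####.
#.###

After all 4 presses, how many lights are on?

18

t=0: .####
.###.
.#..#
..##.
####.
#.###
t=1: .####
.##..
.###.
..#..
####.
#.###
t=2: .####
###..
#.##.
#.#..
####.
#.###
t=3: .####
###..
#.##.
#.#.#
###.#
#.##.
t=4: .####
###..
#.##.
#.#.#
#.#.#
.#.#.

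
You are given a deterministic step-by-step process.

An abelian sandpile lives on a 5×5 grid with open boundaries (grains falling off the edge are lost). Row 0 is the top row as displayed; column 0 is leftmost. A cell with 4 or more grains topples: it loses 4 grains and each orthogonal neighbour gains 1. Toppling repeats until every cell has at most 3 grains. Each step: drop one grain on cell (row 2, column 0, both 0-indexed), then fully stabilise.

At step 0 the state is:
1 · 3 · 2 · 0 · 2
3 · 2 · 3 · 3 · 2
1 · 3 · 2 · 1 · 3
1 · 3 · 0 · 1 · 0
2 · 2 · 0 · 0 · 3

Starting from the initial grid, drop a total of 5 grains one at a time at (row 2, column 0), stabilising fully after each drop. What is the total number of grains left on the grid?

t=0: 1 · 3 · 2 · 0 · 2
3 · 2 · 3 · 3 · 2
1 · 3 · 2 · 1 · 3
1 · 3 · 0 · 1 · 0
2 · 2 · 0 · 0 · 3
t=1: 1 · 3 · 2 · 0 · 2
3 · 2 · 3 · 3 · 2
2 · 3 · 2 · 1 · 3
1 · 3 · 0 · 1 · 0
2 · 2 · 0 · 0 · 3
t=2: 1 · 3 · 2 · 0 · 2
3 · 2 · 3 · 3 · 2
3 · 3 · 2 · 1 · 3
1 · 3 · 0 · 1 · 0
2 · 2 · 0 · 0 · 3
t=3: 3 · 1 · 0 · 2 · 2
1 · 2 · 3 · 0 · 3
2 · 3 · 0 · 3 · 3
3 · 0 · 2 · 1 · 0
2 · 3 · 0 · 0 · 3
t=4: 3 · 1 · 0 · 2 · 2
1 · 2 · 3 · 0 · 3
3 · 3 · 0 · 3 · 3
3 · 0 · 2 · 1 · 0
2 · 3 · 0 · 0 · 3
t=5: 3 · 1 · 0 · 2 · 2
2 · 3 · 3 · 0 · 3
2 · 0 · 1 · 3 · 3
0 · 2 · 2 · 1 · 0
3 · 3 · 0 · 0 · 3

42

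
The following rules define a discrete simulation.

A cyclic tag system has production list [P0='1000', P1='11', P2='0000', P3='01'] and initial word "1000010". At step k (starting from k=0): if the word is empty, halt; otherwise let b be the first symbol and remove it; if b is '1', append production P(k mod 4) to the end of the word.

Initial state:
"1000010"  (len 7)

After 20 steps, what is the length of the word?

11

gen 0: "1000010"  (len 7)
gen 1: "0000101000"  (len 10)
gen 2: "000101000"  (len 9)
gen 3: "00101000"  (len 8)
gen 4: "0101000"  (len 7)
gen 5: "101000"  (len 6)
gen 6: "0100011"  (len 7)
gen 7: "100011"  (len 6)
gen 8: "0001101"  (len 7)
gen 9: "001101"  (len 6)
gen 10: "01101"  (len 5)
gen 11: "1101"  (len 4)
gen 12: "10101"  (len 5)
gen 13: "01011000"  (len 8)
gen 14: "1011000"  (len 7)
gen 15: "0110000000"  (len 10)
gen 16: "110000000"  (len 9)
gen 17: "100000001000"  (len 12)
gen 18: "0000000100011"  (len 13)
gen 19: "000000100011"  (len 12)
gen 20: "00000100011"  (len 11)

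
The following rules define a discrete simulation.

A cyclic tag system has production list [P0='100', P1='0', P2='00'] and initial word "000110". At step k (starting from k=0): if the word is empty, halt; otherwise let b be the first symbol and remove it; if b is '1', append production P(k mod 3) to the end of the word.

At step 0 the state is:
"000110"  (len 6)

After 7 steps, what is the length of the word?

6

0) "000110"  (len 6)
1) "00110"  (len 5)
2) "0110"  (len 4)
3) "110"  (len 3)
4) "10100"  (len 5)
5) "01000"  (len 5)
6) "1000"  (len 4)
7) "000100"  (len 6)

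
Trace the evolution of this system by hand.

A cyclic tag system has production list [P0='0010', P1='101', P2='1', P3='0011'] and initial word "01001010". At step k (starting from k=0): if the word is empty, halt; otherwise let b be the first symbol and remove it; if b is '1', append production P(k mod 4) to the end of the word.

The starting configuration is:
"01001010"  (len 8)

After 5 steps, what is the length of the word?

gen 0: "01001010"  (len 8)
gen 1: "1001010"  (len 7)
gen 2: "001010101"  (len 9)
gen 3: "01010101"  (len 8)
gen 4: "1010101"  (len 7)
gen 5: "0101010010"  (len 10)

10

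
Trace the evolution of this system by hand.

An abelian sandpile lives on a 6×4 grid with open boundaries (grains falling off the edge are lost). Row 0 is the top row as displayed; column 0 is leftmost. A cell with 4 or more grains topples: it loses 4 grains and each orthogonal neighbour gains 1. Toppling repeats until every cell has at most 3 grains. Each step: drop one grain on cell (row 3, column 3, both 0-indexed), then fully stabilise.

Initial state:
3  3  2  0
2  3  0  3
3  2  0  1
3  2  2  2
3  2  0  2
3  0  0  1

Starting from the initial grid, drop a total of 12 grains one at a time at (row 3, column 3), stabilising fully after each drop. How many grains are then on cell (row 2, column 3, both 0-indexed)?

[0] 3  3  2  0
2  3  0  3
3  2  0  1
3  2  2  2
3  2  0  2
3  0  0  1
[1] 3  3  2  0
2  3  0  3
3  2  0  1
3  2  2  3
3  2  0  2
3  0  0  1
[2] 3  3  2  0
2  3  0  3
3  2  0  2
3  2  3  0
3  2  0  3
3  0  0  1
[3] 3  3  2  0
2  3  0  3
3  2  0  2
3  2  3  1
3  2  0  3
3  0  0  1
[4] 3  3  2  0
2  3  0  3
3  2  0  2
3  2  3  2
3  2  0  3
3  0  0  1
[5] 3  3  2  0
2  3  0  3
3  2  0  2
3  2  3  3
3  2  0  3
3  0  0  1
[6] 3  3  2  0
2  3  0  3
3  2  1  3
3  3  0  2
3  2  2  0
3  0  0  2
[7] 3  3  2  0
2  3  0  3
3  2  1  3
3  3  0  3
3  2  2  0
3  0  0  2
[8] 3  3  2  1
2  3  1  0
3  2  2  1
3  3  1  1
3  2  2  1
3  0  0  2
[9] 3  3  2  1
2  3  1  0
3  2  2  1
3  3  1  2
3  2  2  1
3  0  0  2
[10] 3  3  2  1
2  3  1  0
3  2  2  1
3  3  1  3
3  2  2  1
3  0  0  2
[11] 3  3  2  1
2  3  1  0
3  2  2  2
3  3  2  0
3  2  2  2
3  0  0  2
[12] 3  3  2  1
2  3  1  0
3  2  2  2
3  3  2  1
3  2  2  2
3  0  0  2

2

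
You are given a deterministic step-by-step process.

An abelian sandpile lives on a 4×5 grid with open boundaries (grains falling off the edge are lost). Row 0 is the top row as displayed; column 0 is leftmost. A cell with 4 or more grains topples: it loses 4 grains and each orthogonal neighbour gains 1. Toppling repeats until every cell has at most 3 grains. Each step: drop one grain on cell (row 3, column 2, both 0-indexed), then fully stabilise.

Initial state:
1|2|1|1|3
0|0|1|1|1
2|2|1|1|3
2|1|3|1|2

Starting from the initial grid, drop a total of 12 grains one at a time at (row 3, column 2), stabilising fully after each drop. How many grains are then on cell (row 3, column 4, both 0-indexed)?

3

[0] 1|2|1|1|3
0|0|1|1|1
2|2|1|1|3
2|1|3|1|2
[1] 1|2|1|1|3
0|0|1|1|1
2|2|2|1|3
2|2|0|2|2
[2] 1|2|1|1|3
0|0|1|1|1
2|2|2|1|3
2|2|1|2|2
[3] 1|2|1|1|3
0|0|1|1|1
2|2|2|1|3
2|2|2|2|2
[4] 1|2|1|1|3
0|0|1|1|1
2|2|2|1|3
2|2|3|2|2
[5] 1|2|1|1|3
0|0|1|1|1
2|2|3|1|3
2|3|0|3|2
[6] 1|2|1|1|3
0|0|1|1|1
2|2|3|1|3
2|3|1|3|2
[7] 1|2|1|1|3
0|0|1|1|1
2|2|3|1|3
2|3|2|3|2
[8] 1|2|1|1|3
0|0|1|1|1
2|2|3|1|3
2|3|3|3|2
[9] 1|2|1|1|3
0|1|2|1|1
3|0|1|3|3
3|1|3|0|3
[10] 1|2|1|1|3
0|1|2|1|1
3|0|2|3|3
3|2|0|1|3
[11] 1|2|1|1|3
0|1|2|1|1
3|0|2|3|3
3|2|1|1|3
[12] 1|2|1|1|3
0|1|2|1|1
3|0|2|3|3
3|2|2|1|3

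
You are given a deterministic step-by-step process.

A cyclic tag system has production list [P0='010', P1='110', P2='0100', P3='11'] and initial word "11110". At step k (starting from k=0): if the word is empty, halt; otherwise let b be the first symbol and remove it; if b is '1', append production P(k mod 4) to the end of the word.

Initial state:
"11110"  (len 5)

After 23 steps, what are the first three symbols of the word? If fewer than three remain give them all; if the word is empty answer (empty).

0) "11110"  (len 5)
1) "1110010"  (len 7)
2) "110010110"  (len 9)
3) "100101100100"  (len 12)
4) "0010110010011"  (len 13)
5) "010110010011"  (len 12)
6) "10110010011"  (len 11)
7) "01100100110100"  (len 14)
8) "1100100110100"  (len 13)
9) "100100110100010"  (len 15)
10) "00100110100010110"  (len 17)
11) "0100110100010110"  (len 16)
12) "100110100010110"  (len 15)
13) "00110100010110010"  (len 17)
14) "0110100010110010"  (len 16)
15) "110100010110010"  (len 15)
16) "1010001011001011"  (len 16)
17) "010001011001011010"  (len 18)
18) "10001011001011010"  (len 17)
19) "00010110010110100100"  (len 20)
20) "0010110010110100100"  (len 19)
21) "010110010110100100"  (len 18)
22) "10110010110100100"  (len 17)
23) "01100101101001000100"  (len 20)

011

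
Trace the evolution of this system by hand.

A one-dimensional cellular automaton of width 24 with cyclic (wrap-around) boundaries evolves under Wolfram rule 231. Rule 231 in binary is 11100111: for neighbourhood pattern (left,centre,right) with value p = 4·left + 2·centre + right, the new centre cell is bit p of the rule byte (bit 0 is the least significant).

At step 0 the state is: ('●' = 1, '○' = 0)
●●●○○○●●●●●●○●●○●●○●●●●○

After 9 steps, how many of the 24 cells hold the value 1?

[0] ●●●○○○●●●●●●○●●○●●○●●●●○
[1] ○●●○●●○●●●●●●○●●○●●○●●●●
[2] ●○●●○●●○●●●●●●○●●○●●○●●●
[3] ●●○●●○●●○●●●●●●○●●○●●○●●
[4] ●●●○●●○●●○●●●●●●○●●○●●○●
[5] ●●●●○●●○●●○●●●●●●○●●○●●○
[6] ○●●●●○●●○●●○●●●●●●○●●○●●
[7] ●○●●●●○●●○●●○●●●●●●○●●○●
[8] ●●○●●●●○●●○●●○●●●●●●○●●○
[9] ○●●○●●●●○●●○●●○●●●●●●○●●

18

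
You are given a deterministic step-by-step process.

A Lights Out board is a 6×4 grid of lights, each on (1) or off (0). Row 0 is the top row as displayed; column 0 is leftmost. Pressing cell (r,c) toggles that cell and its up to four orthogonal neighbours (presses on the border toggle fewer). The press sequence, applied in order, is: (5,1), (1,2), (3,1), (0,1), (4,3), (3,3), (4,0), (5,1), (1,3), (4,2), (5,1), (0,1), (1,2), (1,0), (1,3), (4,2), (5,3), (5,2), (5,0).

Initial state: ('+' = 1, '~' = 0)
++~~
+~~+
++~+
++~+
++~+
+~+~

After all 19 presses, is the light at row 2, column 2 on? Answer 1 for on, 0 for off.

gen 0: ++~~
+~~+
++~+
++~+
++~+
+~+~
gen 1: ++~~
+~~+
++~+
++~+
+~~+
~+~~
gen 2: +++~
+++~
++++
++~+
+~~+
~+~~
gen 3: +++~
+++~
+~++
~~++
++~+
~+~~
gen 4: ~~~~
+~+~
+~++
~~++
++~+
~+~~
gen 5: ~~~~
+~+~
+~++
~~+~
+++~
~+~+
gen 6: ~~~~
+~+~
+~+~
~~~+
++++
~+~+
gen 7: ~~~~
+~+~
+~+~
+~~+
~~++
++~+
gen 8: ~~~~
+~+~
+~+~
+~~+
~+++
~~++
gen 9: ~~~+
+~~+
+~++
+~~+
~+++
~~++
gen 10: ~~~+
+~~+
+~++
+~++
~~~~
~~~+
gen 11: ~~~+
+~~+
+~++
+~++
~+~~
++++
gen 12: ++++
++~+
+~++
+~++
~+~~
++++
gen 13: ++~+
+~+~
+~~+
+~++
~+~~
++++
gen 14: ~+~+
~++~
~~~+
+~++
~+~~
++++
gen 15: ~+~~
~+~+
~~~~
+~++
~+~~
++++
gen 16: ~+~~
~+~+
~~~~
+~~+
~~++
++~+
gen 17: ~+~~
~+~+
~~~~
+~~+
~~+~
+++~
gen 18: ~+~~
~+~+
~~~~
+~~+
~~~~
+~~+
gen 19: ~+~~
~+~+
~~~~
+~~+
+~~~
~+~+

0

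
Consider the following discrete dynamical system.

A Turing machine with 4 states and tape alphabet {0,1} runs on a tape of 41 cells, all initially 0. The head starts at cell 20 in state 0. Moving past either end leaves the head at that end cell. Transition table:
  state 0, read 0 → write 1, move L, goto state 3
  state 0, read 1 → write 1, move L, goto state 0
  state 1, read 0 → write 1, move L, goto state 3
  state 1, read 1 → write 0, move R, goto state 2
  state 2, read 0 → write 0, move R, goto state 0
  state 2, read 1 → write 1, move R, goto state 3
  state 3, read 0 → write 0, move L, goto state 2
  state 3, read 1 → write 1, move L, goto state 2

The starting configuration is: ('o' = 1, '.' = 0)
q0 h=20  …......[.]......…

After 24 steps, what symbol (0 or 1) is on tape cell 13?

1

0) q0 h=20  …......[.]......…
1) q3 h=19  …......[.]o.....…
2) q2 h=18  …......[.].o....…
3) q0 h=19  …......[.]o.....…
4) q3 h=18  …......[.]oo....…
5) q2 h=17  …......[.].oo...…
6) q0 h=18  …......[.]oo....…
7) q3 h=17  …......[.]ooo...…
8) q2 h=16  …......[.].ooo..…
9) q0 h=17  …......[.]ooo...…
10) q3 h=16  …......[.]oooo..…
11) q2 h=15  …......[.].oooo.…
12) q0 h=16  …......[.]oooo..…
13) q3 h=15  …......[.]ooooo.…
14) q2 h=14  …......[.].ooooo…
15) q0 h=15  …......[.]ooooo.…
16) q3 h=14  …......[.]oooooo…
17) q2 h=13  …......[.].ooooo…
18) q0 h=14  …......[.]oooooo…
19) q3 h=13  …......[.]oooooo…
20) q2 h=12  …......[.].ooooo…
21) q0 h=13  …......[.]oooooo…
22) q3 h=12  …......[.]oooooo…
23) q2 h=11  …......[.].ooooo…
24) q0 h=12  …......[.]oooooo…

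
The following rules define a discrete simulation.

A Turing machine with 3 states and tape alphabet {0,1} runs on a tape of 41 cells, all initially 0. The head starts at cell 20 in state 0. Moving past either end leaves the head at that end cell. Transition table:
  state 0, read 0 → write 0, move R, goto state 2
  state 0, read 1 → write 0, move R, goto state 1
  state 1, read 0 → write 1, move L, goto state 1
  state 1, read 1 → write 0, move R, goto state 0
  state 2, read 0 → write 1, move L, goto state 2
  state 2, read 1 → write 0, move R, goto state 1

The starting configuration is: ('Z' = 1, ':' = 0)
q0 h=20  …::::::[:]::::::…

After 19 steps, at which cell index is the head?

3

[0] q0 h=20  …::::::[:]::::::…
[1] q2 h=21  …::::::[:]::::::…
[2] q2 h=20  …::::::[:]Z:::::…
[3] q2 h=19  …::::::[:]ZZ::::…
[4] q2 h=18  …::::::[:]ZZZ:::…
[5] q2 h=17  …::::::[:]ZZZZ::…
[6] q2 h=16  …::::::[:]ZZZZZ:…
[7] q2 h=15  …::::::[:]ZZZZZZ…
[8] q2 h=14  …::::::[:]ZZZZZZ…
[9] q2 h=13  …::::::[:]ZZZZZZ…
[10] q2 h=12  …::::::[:]ZZZZZZ…
[11] q2 h=11  …::::::[:]ZZZZZZ…
[12] q2 h=10  …::::::[:]ZZZZZZ…
[13] q2 h= 9  …::::::[:]ZZZZZZ…
[14] q2 h= 8  …::::::[:]ZZZZZZ…
[15] q2 h= 7  …::::::[:]ZZZZZZ…
[16] q2 h= 6  |::::::[:]ZZZZZZ…
[17] q2 h= 5  |:::::[:]ZZZZZZ…
[18] q2 h= 4  |::::[:]ZZZZZZ…
[19] q2 h= 3  |:::[:]ZZZZZZ…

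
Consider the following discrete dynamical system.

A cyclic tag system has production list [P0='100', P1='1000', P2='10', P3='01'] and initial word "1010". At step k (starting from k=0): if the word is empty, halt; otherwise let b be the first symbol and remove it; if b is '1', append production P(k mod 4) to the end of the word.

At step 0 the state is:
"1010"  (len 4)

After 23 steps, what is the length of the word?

5

step 0: "1010"  (len 4)
step 1: "010100"  (len 6)
step 2: "10100"  (len 5)
step 3: "010010"  (len 6)
step 4: "10010"  (len 5)
step 5: "0010100"  (len 7)
step 6: "010100"  (len 6)
step 7: "10100"  (len 5)
step 8: "010001"  (len 6)
step 9: "10001"  (len 5)
step 10: "00011000"  (len 8)
step 11: "0011000"  (len 7)
step 12: "011000"  (len 6)
step 13: "11000"  (len 5)
step 14: "10001000"  (len 8)
step 15: "000100010"  (len 9)
step 16: "00100010"  (len 8)
step 17: "0100010"  (len 7)
step 18: "100010"  (len 6)
step 19: "0001010"  (len 7)
step 20: "001010"  (len 6)
step 21: "01010"  (len 5)
step 22: "1010"  (len 4)
step 23: "01010"  (len 5)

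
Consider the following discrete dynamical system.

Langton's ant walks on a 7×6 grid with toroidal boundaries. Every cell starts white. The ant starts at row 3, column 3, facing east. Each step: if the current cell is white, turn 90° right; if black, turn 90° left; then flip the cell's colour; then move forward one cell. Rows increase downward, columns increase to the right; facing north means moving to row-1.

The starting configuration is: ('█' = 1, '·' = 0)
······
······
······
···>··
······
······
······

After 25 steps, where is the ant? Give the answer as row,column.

gen 0: ······
······
······
···>··
······
······
······
gen 1: ······
······
······
···█··
···v··
······
······
gen 2: ······
······
······
···█··
··<█··
······
······
gen 3: ······
······
······
··^█··
··██··
······
······
gen 4: ······
······
······
··█>··
··██··
······
······
gen 5: ······
······
···^··
··█···
··██··
······
······
gen 6: ······
······
···█>·
··█···
··██··
······
······
gen 7: ······
······
···██·
··█·v·
··██··
······
······
gen 8: ······
······
···██·
··█<█·
··██··
······
······
gen 9: ······
······
···^█·
··███·
··██··
······
······
gen 10: ······
······
··<·█·
··███·
··██··
······
······
gen 11: ······
··^···
··█·█·
··███·
··██··
······
······
gen 12: ······
··█>··
··█·█·
··███·
··██··
······
······
gen 13: ······
··██··
··█v█·
··███·
··██··
······
······
gen 14: ······
··██··
··<██·
··███·
··██··
······
······
gen 15: ······
··██··
···██·
··v██·
··██··
······
······
gen 16: ······
··██··
···██·
···>█·
··██··
······
······
gen 17: ······
··██··
···^█·
····█·
··██··
······
······
gen 18: ······
··██··
··<·█·
····█·
··██··
······
······
gen 19: ······
··^█··
··█·█·
····█·
··██··
······
······
gen 20: ······
·<·█··
··█·█·
····█·
··██··
······
······
gen 21: ·^····
·█·█··
··█·█·
····█·
··██··
······
······
gen 22: ·█>···
·█·█··
··█·█·
····█·
··██··
······
······
gen 23: ·██···
·█v█··
··█·█·
····█·
··██··
······
······
gen 24: ·██···
·<██··
··█·█·
····█·
··██··
······
······
gen 25: ·██···
··██··
·v█·█·
····█·
··██··
······
······

2,1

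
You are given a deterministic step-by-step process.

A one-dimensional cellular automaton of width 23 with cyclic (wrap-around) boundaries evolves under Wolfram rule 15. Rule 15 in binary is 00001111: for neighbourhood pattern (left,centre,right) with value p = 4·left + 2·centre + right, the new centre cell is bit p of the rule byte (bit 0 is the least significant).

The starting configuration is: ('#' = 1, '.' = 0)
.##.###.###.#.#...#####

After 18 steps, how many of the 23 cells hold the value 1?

[0] .##.###.###.#.#...#####
[1] .#..#...#...#.#.###....
[2] ##.##.###.###.#.#...###
[3] ...#..#...#...#.#.###..
[4] ####.##.###.###.#.#...#
[5] .....#..#...#...#.#.###
[6] .#####.##.###.###.#.#..
[7] ##.....#..#...#...#.#.#
[8] ...#####.##.###.###.#.#
[9] .###.....#..#...#...#.#
[10] .#...#####.##.###.###.#
[11] .#.###.....#..#...#...#
[12] .#.#...#####.##.###.###
[13] .#.#.###.....#..#...#..
[14] ##.#.#...#####.##.###.#
[15] ...#.#.###.....#..#...#
[16] .###.#.#...#####.##.###
[17] .#...#.#.###.....#..#..
[18] ##.###.#.#...#####.##.#

15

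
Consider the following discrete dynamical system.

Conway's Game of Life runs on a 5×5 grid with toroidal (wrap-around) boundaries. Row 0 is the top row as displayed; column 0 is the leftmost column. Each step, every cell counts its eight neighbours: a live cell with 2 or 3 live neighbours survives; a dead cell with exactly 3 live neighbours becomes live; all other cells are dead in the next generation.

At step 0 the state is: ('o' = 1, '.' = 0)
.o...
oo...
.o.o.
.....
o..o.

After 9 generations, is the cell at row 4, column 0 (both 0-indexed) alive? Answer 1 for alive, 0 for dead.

[0] .o...
oo...
.o.o.
.....
o..o.
[1] .oo.o
oo...
ooo..
..o.o
.....
[2] .oo..
...oo
..ooo
o.oo.
ooo..
[3] ....o
oo..o
oo...
o....
o...o
[4] .o.o.
.o..o
.....
.....
o...o
[5] .ooo.
o.o..
.....
.....
o...o
[6] ..oo.
..oo.
.....
.....
ooooo
[7] o....
..oo.
.....
ooooo
oo..o
[8] o.oo.
.....
o....
..oo.
.....
[9] .....
.o..o
.....
.....
.o..o

0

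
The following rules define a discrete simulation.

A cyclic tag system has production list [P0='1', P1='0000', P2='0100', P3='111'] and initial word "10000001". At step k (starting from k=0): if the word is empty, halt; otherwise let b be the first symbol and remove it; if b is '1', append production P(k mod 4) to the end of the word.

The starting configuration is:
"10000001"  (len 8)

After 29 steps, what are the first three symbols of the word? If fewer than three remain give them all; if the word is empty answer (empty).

[0] "10000001"  (len 8)
[1] "00000011"  (len 8)
[2] "0000011"  (len 7)
[3] "000011"  (len 6)
[4] "00011"  (len 5)
[5] "0011"  (len 4)
[6] "011"  (len 3)
[7] "11"  (len 2)
[8] "1111"  (len 4)
[9] "1111"  (len 4)
[10] "1110000"  (len 7)
[11] "1100000100"  (len 10)
[12] "100000100111"  (len 12)
[13] "000001001111"  (len 12)
[14] "00001001111"  (len 11)
[15] "0001001111"  (len 10)
[16] "001001111"  (len 9)
[17] "01001111"  (len 8)
[18] "1001111"  (len 7)
[19] "0011110100"  (len 10)
[20] "011110100"  (len 9)
[21] "11110100"  (len 8)
[22] "11101000000"  (len 11)
[23] "11010000000100"  (len 14)
[24] "1010000000100111"  (len 16)
[25] "0100000001001111"  (len 16)
[26] "100000001001111"  (len 15)
[27] "000000010011110100"  (len 18)
[28] "00000010011110100"  (len 17)
[29] "0000010011110100"  (len 16)

000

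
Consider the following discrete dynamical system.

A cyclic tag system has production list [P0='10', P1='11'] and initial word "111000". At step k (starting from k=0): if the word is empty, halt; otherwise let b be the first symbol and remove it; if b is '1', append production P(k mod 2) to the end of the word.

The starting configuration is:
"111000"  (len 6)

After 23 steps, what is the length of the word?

gen 0: "111000"  (len 6)
gen 1: "1100010"  (len 7)
gen 2: "10001011"  (len 8)
gen 3: "000101110"  (len 9)
gen 4: "00101110"  (len 8)
gen 5: "0101110"  (len 7)
gen 6: "101110"  (len 6)
gen 7: "0111010"  (len 7)
gen 8: "111010"  (len 6)
gen 9: "1101010"  (len 7)
gen 10: "10101011"  (len 8)
gen 11: "010101110"  (len 9)
gen 12: "10101110"  (len 8)
gen 13: "010111010"  (len 9)
gen 14: "10111010"  (len 8)
gen 15: "011101010"  (len 9)
gen 16: "11101010"  (len 8)
gen 17: "110101010"  (len 9)
gen 18: "1010101011"  (len 10)
gen 19: "01010101110"  (len 11)
gen 20: "1010101110"  (len 10)
gen 21: "01010111010"  (len 11)
gen 22: "1010111010"  (len 10)
gen 23: "01011101010"  (len 11)

11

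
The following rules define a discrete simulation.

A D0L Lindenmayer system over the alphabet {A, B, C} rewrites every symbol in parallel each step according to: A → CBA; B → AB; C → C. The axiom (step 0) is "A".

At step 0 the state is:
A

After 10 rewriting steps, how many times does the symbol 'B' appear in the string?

step 0: A
step 1: CBA
step 2: CABCBA
step 3: CCBAABCABCBA
step 4: CCABCBACBAABCCBAABCABCBA
step 5: CCCBAABCABCBACABCBACBAABCCABCBACBAABCCBAABCABCBA
step 6: CCCABCBACBAABCCBAABCABCBACCBAABCABCBACABCBACBAABCCCBAABCABCBACABCBACBAABCCABCBACBAABCCBAABCABCBA
step 7: CCCCBAABCABCBACABCBACBAABCCABCBACBAABCCBAABCABCBACCABCBACB…ABCBACBAABCCCBAABCABCBACABCBACBAABCCABCBACBAABCCBAABCABCBA  (len 192)
step 8: CCCCABCBACBAABCCBAABCABCBACCBAABCABCBACABCBACBAABCCCBAABCA…ABCBACBAABCCCBAABCABCBACABCBACBAABCCABCBACBAABCCBAABCABCBA  (len 384)
step 9: CCCCCBAABCABCBACABCBACBAABCCABCBACBAABCCBAABCABCBACCABCBAC…ABCBACBAABCCCBAABCABCBACABCBACBAABCCABCBACBAABCCBAABCABCBA  (len 768)
step 10: CCCCCABCBACBAABCCBAABCABCBACCBAABCABCBACABCBACBAABCCCBAABC…ABCBACBAABCCCBAABCABCBACABCBACBAABCCABCBACBAABCCBAABCABCBA  (len 1536)

512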